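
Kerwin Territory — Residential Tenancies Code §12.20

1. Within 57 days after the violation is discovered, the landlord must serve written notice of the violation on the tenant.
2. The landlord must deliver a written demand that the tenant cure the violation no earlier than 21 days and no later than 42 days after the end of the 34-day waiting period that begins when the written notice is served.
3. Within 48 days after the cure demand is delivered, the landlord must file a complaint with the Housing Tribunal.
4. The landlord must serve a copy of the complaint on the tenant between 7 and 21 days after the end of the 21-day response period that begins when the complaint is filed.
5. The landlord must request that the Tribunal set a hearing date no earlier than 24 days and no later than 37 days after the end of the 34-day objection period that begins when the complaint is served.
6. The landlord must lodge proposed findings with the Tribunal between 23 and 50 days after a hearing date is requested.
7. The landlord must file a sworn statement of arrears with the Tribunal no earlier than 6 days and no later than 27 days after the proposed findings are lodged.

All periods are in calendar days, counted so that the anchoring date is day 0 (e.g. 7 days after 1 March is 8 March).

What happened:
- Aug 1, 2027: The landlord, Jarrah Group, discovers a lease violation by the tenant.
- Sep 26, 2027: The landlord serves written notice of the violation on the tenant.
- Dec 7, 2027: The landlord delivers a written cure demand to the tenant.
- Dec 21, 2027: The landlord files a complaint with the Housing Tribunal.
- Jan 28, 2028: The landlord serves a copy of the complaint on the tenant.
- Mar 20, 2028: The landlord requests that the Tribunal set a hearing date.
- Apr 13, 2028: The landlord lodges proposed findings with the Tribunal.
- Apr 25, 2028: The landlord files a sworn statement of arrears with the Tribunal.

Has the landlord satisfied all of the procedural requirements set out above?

No

Step 1 — counting 57 days from Aug 1, 2027 (when the violation is discovered) gives a deadline of Sep 27, 2027; done Sep 26, 2027 — timely.
Step 2 — 21 and 42 days from Oct 30, 2027 (end of the 34-day waiting period, which began when the written notice is served on Sep 26, 2027) are Nov 20, 2027 and Dec 11, 2027 respectively; done Dec 7, 2027, which is between those dates.
Step 3 — counting 48 days from Dec 7, 2027 (when the cure demand is delivered) gives a deadline of Jan 24, 2028; completed Dec 21, 2027, before the deadline.
Step 4 — 7 and 21 days from Jan 11, 2028 (end of the 21-day response period, which began when the complaint is filed on Dec 21, 2027) are Jan 18, 2028 and Feb 1, 2028 respectively; Jan 28, 2028 falls inside that range.
Step 5 — 24 and 37 days from Mar 2, 2028 (end of the 34-day objection period, which began when the complaint is served on Jan 28, 2028) are Mar 26, 2028 and Apr 8, 2028 respectively; done Mar 20, 2028 — 6 days before the window opened.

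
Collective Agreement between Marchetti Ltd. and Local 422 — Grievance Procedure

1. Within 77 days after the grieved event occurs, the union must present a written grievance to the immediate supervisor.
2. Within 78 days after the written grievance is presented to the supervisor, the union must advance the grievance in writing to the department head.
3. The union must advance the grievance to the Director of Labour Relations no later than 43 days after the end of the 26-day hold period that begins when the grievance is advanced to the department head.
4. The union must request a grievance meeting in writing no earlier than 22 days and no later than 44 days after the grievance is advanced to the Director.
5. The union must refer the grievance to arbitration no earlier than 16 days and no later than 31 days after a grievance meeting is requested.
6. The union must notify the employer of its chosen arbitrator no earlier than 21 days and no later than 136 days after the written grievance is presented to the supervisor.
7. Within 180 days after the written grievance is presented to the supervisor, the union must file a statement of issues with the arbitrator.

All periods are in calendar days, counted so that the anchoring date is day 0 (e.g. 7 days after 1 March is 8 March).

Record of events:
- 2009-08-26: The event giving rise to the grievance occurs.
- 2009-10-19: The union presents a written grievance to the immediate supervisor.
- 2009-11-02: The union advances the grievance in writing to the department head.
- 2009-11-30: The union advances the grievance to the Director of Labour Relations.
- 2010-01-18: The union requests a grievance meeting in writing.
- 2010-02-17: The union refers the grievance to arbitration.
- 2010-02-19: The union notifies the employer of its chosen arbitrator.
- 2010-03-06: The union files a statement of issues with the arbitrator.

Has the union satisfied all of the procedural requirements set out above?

Step 1 — counting 77 days from 2009-08-26 (when the grieved event occurs) gives a deadline of 2009-11-11; 2009-10-19 is within that limit.
Step 2 — counting 78 days from 2009-10-19 (when the written grievance is presented to the supervisor) gives a deadline of 2010-01-05; 2009-11-02 is within that limit.
Step 3 — counting 43 days from 2009-11-28 (end of the 26-day hold period, which began when the grievance is advanced to the department head on 2009-11-02) gives a deadline of 2010-01-10; 2009-11-30 is within that limit.
Step 4 — 22 and 44 days from 2009-11-30 (when the grievance is advanced to the Director) are 2009-12-22 and 2010-01-13 respectively; done 2010-01-18 — 5 days after the window closed.
Later steps need not be reached.

No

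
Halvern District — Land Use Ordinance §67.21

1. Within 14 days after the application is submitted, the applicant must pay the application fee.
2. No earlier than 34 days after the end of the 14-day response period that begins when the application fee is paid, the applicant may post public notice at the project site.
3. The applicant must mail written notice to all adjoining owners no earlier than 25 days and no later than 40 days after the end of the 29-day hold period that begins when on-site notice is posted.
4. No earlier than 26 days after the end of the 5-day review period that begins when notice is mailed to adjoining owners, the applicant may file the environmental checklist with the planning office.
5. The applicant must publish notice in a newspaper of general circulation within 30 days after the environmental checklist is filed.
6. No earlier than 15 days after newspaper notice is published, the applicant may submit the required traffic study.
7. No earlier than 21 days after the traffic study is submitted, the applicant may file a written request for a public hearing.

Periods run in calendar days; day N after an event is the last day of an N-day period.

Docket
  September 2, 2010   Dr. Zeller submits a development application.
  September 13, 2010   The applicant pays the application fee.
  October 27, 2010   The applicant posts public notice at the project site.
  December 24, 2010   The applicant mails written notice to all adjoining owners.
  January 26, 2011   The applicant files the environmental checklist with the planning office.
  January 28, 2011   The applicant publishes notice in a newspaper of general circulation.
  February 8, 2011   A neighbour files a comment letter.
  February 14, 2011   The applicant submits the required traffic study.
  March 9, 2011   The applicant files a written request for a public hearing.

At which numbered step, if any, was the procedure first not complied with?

Step 1: 14 days after September 2, 2010 (when the application is submitted) is September 16, 2010; completed September 13, 2010, before the deadline.
Step 2: the earliest permitted date is 34 days after September 27, 2010 (end of the 14-day response period, which began when the application fee is paid on September 13, 2010), i.e. October 31, 2010; October 27, 2010 is 4 days before the earliest permitted date.

Step 2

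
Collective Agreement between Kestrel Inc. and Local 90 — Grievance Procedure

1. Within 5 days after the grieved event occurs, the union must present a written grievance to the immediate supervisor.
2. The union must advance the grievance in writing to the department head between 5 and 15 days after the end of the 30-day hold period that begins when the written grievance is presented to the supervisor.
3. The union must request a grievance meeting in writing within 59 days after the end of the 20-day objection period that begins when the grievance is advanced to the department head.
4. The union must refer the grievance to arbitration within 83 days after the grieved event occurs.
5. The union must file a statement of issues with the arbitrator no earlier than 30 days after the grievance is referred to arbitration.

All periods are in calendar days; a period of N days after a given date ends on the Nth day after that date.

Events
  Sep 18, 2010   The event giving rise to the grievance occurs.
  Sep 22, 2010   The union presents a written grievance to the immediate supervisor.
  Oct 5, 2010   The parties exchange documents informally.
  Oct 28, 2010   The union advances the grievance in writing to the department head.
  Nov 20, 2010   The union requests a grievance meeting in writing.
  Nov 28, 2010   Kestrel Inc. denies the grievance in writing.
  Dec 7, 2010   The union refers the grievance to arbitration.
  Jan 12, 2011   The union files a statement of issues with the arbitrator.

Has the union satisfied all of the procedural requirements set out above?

(1) due by Sep 18, 2010 + 5 days = Sep 23, 2010; completed Sep 22, 2010, before the deadline.
(2) the permitted window runs from Oct 22, 2010 + 5 = Oct 27, 2010 to Oct 22, 2010 + 15 = Nov 6, 2010; done Oct 28, 2010, which is between those dates.
(3) due by Nov 17, 2010 + 59 days = Jan 15, 2011; completed Nov 20, 2010, before the deadline.
(4) due by Sep 18, 2010 + 83 days = Dec 10, 2010; Dec 7, 2010 is within that limit.
(5) permitted from Dec 7, 2010 + 30 days = Jan 6, 2011 onward; done Jan 12, 2011 — permitted.

Yes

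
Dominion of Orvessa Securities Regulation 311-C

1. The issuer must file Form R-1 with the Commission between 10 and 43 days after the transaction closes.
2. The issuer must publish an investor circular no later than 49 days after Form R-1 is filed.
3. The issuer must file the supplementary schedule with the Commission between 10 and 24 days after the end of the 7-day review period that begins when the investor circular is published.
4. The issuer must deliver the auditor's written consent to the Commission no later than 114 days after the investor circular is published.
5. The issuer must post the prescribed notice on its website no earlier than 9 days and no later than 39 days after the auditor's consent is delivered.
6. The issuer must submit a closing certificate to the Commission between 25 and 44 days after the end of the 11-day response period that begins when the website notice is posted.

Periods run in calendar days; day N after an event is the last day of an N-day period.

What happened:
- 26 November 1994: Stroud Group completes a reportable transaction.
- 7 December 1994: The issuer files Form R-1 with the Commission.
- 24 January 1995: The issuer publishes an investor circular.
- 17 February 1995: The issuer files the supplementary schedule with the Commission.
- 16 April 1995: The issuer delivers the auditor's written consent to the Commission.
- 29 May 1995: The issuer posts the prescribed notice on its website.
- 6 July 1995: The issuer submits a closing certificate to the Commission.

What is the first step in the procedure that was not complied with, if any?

Step 1: the window is 10–43 days after 26 November 1994 (when the transaction closes), so 6 December 1994 through 8 January 1995; 7 December 1994 falls inside that range.
Step 2: 49 days after 7 December 1994 (when Form R-1 is filed) is 25 January 1995; 24 January 1995 is within that limit.
Step 3: the window is 10–24 days after 31 January 1995 (end of the 7-day review period, which began when the investor circular is published on 24 January 1995), so 10 February 1995 through 24 February 1995; done 17 February 1995, which is between those dates.
Step 4: 114 days after 24 January 1995 (when the investor circular is published) is 18 May 1995; completed 16 April 1995, before the deadline.
Step 5: the window is 9–39 days after 16 April 1995 (when the auditor's consent is delivered), so 25 April 1995 through 25 May 1995; done 29 May 1995 — 4 days after the window closed.
No need to go further; step 5 was not satisfied.

Step 5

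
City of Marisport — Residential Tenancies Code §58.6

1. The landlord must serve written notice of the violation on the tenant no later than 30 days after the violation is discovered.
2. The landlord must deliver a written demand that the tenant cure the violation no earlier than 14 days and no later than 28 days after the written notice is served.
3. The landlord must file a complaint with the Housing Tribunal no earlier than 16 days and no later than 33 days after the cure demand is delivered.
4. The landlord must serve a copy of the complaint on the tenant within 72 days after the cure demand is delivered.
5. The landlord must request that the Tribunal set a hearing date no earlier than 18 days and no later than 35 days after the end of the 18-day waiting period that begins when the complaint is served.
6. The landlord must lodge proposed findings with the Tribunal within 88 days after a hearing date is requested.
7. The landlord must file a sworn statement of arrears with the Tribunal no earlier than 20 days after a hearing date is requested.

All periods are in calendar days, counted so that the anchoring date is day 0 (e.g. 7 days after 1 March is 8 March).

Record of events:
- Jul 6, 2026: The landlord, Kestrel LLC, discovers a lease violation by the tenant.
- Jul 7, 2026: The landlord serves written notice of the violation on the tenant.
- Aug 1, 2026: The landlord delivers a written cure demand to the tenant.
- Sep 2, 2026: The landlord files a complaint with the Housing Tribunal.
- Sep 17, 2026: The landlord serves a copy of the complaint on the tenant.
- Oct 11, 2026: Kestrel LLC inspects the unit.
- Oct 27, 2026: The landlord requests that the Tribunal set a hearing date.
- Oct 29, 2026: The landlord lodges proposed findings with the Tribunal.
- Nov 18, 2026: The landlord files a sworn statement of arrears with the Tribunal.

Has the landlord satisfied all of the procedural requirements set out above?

Yes

Step 1: 30 days after Jul 6, 2026 (when the violation is discovered) is Aug 5, 2026; done Jul 7, 2026 — timely.
Step 2: the window is 14–28 days after Jul 7, 2026 (when the written notice is served), so Jul 21, 2026 through Aug 4, 2026; done Aug 1, 2026, which is between those dates.
Step 3: the window is 16–33 days after Aug 1, 2026 (when the cure demand is delivered), so Aug 17, 2026 through Sep 3, 2026; done Sep 2, 2026, which is between those dates.
Step 4: 72 days after Aug 1, 2026 (when the cure demand is delivered) is Oct 12, 2026; Sep 17, 2026 is within that limit.
Step 5: the window is 18–35 days after Oct 5, 2026 (end of the 18-day waiting period, which began when the complaint is served on Sep 17, 2026), so Oct 23, 2026 through Nov 9, 2026; done Oct 27, 2026 — within the window.
Step 6: 88 days after Oct 27, 2026 (when a hearing date is requested) is Jan 23, 2027; done Oct 29, 2026 — timely.
Step 7: the earliest permitted date is 20 days after Oct 27, 2026 (when a hearing date is requested), i.e. Nov 16, 2026; done Nov 18, 2026 — permitted.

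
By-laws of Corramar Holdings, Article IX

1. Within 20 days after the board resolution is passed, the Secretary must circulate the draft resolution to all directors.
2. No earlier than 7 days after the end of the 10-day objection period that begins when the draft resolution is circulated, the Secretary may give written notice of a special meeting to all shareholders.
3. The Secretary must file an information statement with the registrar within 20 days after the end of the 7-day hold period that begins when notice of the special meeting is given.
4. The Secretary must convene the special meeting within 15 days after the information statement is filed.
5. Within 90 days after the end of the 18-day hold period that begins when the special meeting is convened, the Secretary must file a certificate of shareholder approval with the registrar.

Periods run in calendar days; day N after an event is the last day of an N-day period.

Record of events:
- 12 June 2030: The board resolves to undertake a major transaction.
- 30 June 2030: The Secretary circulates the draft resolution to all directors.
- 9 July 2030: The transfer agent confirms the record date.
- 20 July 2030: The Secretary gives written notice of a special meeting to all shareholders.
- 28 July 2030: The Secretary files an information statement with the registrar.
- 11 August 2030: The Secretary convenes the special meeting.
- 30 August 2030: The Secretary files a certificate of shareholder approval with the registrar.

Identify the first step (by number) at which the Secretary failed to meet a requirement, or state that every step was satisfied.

(1) due by 12 June 2030 + 20 days = 2 July 2030; completed 30 June 2030, before the deadline.
(2) permitted from 10 July 2030 + 7 days = 17 July 2030 onward; done 20 July 2030, after the minimum wait.
(3) due by 27 July 2030 + 20 days = 16 August 2030; done 28 July 2030 — timely.
(4) due by 28 July 2030 + 15 days = 12 August 2030; 11 August 2030 is within that limit.
(5) due by 29 August 2030 + 90 days = 27 November 2030; completed 30 August 2030, before the deadline.

None — every step was satisfied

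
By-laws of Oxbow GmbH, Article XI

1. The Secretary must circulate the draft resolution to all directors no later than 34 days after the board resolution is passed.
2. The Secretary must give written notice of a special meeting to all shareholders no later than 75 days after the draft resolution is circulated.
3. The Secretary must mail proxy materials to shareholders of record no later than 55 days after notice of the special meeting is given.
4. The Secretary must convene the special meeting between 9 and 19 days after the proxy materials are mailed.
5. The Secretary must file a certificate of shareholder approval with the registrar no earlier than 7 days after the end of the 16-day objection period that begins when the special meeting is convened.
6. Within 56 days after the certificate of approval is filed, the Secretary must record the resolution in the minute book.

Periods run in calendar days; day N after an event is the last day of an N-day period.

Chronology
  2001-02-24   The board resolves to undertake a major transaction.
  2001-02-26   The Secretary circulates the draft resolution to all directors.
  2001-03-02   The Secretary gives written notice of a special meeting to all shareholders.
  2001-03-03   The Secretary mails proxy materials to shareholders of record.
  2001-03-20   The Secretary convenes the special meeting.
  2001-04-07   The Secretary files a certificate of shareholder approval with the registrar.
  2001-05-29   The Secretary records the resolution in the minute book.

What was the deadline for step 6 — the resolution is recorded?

Step 6 runs from 2001-04-07, when the certificate of approval is filed. 56 days after 2001-04-07 is 2001-06-02.

2001-06-02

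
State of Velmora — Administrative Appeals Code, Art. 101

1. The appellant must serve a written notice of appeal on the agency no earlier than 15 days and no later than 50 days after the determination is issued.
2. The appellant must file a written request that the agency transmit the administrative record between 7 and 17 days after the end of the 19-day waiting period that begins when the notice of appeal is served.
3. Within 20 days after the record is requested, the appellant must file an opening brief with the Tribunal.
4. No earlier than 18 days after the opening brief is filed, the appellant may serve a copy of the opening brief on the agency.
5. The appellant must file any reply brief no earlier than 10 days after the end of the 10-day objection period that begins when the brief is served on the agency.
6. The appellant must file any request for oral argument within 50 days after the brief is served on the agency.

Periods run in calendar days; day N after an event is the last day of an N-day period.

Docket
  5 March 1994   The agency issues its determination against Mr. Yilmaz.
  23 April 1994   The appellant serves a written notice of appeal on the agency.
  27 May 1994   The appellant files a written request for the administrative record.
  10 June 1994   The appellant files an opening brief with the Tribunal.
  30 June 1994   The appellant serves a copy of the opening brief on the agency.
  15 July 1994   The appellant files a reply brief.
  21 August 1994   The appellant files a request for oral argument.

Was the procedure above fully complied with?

Step 1: the window is 15–50 days after 5 March 1994 (when the determination is issued), so 20 March 1994 through 24 April 1994; done 23 April 1994 — within the window.
Step 2: the window is 7–17 days after 12 May 1994 (end of the 19-day waiting period, which began when the notice of appeal is served on 23 April 1994), so 19 May 1994 through 29 May 1994; done 27 May 1994, which is between those dates.
Step 3: 20 days after 27 May 1994 (when the record is requested) is 16 June 1994; 10 June 1994 is within that limit.
Step 4: the earliest permitted date is 18 days after 10 June 1994 (when the opening brief is filed), i.e. 28 June 1994; 30 June 1994 is on or after that date.
Step 5: the earliest permitted date is 10 days after 10 July 1994 (end of the 10-day objection period, which began when the brief is served on the agency on 30 June 1994), i.e. 20 July 1994; 15 July 1994 is 5 days before the earliest permitted date.

No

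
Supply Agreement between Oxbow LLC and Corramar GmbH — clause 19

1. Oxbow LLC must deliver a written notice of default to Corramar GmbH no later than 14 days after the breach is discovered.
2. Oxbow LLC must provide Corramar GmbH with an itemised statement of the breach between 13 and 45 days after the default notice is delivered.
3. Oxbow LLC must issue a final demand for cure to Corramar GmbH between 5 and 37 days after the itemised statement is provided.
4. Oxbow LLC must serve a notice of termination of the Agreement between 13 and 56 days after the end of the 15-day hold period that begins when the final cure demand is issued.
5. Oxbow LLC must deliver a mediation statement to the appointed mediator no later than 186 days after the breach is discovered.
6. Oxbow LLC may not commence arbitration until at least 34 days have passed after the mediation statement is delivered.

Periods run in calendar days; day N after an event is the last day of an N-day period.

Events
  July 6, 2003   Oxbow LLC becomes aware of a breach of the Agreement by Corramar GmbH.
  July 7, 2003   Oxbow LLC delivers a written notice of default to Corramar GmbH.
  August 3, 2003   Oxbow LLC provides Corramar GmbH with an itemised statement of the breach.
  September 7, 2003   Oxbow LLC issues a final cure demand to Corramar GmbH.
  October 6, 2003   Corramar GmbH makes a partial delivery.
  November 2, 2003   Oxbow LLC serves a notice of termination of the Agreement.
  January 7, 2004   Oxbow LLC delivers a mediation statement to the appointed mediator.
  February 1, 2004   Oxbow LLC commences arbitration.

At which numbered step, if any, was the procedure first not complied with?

Step 6

Step 1: 14 days after July 6, 2003 (when the breach is discovered) is July 20, 2003; done July 7, 2003 — timely.
Step 2: the window is 13–45 days after July 7, 2003 (when the default notice is delivered), so July 20, 2003 through August 21, 2003; August 3, 2003 falls inside that range.
Step 3: the window is 5–37 days after August 3, 2003 (when the itemised statement is provided), so August 8, 2003 through September 9, 2003; done September 7, 2003 — within the window.
Step 4: the window is 13–56 days after September 22, 2003 (end of the 15-day hold period, which began when the final cure demand is issued on September 7, 2003), so October 5, 2003 through November 17, 2003; done November 2, 2003 — within the window.
Step 5: 186 days after July 6, 2003 (when the breach is discovered) is January 8, 2004; completed January 7, 2004, before the deadline.
Step 6: the earliest permitted date is 34 days after January 7, 2004 (when the mediation statement is delivered), i.e. February 10, 2004; done February 1, 2004 — 9 days too early.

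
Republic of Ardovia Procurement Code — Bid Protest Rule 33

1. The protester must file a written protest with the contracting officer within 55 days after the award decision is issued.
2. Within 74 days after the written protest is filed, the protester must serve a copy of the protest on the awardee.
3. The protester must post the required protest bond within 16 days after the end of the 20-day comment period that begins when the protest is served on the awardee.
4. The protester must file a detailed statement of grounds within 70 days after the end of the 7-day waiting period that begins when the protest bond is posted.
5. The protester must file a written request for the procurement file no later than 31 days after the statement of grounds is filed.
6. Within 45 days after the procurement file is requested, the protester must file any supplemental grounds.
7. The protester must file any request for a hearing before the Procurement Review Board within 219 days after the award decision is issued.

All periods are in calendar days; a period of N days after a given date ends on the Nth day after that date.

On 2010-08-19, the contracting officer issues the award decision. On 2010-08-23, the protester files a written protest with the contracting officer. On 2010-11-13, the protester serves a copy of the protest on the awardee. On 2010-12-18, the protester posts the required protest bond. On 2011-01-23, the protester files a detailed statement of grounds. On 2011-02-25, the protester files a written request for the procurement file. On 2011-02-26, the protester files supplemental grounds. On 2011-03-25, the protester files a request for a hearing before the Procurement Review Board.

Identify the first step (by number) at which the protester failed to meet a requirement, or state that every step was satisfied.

Step 1: 55 days after 2010-08-19 (when the award decision is issued) is 2010-10-13; completed 2010-08-23, before the deadline.
Step 2: 74 days after 2010-08-23 (when the written protest is filed) is 2010-11-05; done 2010-11-13 — 8 days late.

Step 2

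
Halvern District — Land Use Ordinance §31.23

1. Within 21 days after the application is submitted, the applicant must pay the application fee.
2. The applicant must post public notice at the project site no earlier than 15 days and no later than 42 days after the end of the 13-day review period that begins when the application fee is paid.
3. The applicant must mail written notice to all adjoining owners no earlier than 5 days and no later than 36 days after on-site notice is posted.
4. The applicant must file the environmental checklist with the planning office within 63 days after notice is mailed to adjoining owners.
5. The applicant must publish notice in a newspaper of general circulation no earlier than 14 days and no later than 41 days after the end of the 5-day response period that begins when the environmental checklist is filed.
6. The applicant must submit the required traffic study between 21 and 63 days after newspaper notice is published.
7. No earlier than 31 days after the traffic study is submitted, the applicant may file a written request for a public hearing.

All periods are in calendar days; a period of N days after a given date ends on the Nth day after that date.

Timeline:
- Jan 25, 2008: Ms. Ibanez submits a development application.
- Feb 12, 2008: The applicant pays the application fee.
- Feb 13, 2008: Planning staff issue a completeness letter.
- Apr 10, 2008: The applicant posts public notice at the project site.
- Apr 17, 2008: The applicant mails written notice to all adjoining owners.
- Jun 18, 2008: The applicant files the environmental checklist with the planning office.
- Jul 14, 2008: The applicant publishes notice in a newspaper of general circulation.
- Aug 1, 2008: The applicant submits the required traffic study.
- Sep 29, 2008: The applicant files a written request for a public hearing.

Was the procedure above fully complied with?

Step 1 — counting 21 days from Jan 25, 2008 (when the application is submitted) gives a deadline of Feb 15, 2008; Feb 12, 2008 is within that limit.
Step 2 — 15 and 42 days from Feb 25, 2008 (end of the 13-day review period, which began when the application fee is paid on Feb 12, 2008) are Mar 11, 2008 and Apr 7, 2008 respectively; Apr 10, 2008 is 3 days past the end of the window.

No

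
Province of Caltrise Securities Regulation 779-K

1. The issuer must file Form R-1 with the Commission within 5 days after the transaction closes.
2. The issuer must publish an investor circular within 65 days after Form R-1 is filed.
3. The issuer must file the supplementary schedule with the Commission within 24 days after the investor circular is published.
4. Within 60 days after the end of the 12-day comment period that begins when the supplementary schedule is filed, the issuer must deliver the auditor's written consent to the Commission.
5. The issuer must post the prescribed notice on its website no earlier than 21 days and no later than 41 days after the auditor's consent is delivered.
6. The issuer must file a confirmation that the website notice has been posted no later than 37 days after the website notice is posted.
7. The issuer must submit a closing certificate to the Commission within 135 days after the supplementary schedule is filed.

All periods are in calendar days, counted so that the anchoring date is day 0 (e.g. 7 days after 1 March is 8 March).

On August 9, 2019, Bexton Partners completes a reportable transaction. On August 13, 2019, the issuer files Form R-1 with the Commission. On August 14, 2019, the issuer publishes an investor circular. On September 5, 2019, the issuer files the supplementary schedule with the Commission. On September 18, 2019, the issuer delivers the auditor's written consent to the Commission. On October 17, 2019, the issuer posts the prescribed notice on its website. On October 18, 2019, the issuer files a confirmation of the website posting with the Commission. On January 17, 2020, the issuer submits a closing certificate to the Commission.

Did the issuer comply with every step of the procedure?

Yes

(1) due by August 9, 2019 + 5 days = August 14, 2019; completed August 13, 2019, before the deadline.
(2) due by August 13, 2019 + 65 days = October 17, 2019; done August 14, 2019 — timely.
(3) due by August 14, 2019 + 24 days = September 7, 2019; completed September 5, 2019, before the deadline.
(4) due by September 17, 2019 + 60 days = November 16, 2019; done September 18, 2019 — timely.
(5) the permitted window runs from September 18, 2019 + 21 = October 9, 2019 to September 18, 2019 + 41 = October 29, 2019; October 17, 2019 falls inside that range.
(6) due by October 17, 2019 + 37 days = November 23, 2019; October 18, 2019 is within that limit.
(7) due by September 5, 2019 + 135 days = January 18, 2020; January 17, 2020 is within that limit.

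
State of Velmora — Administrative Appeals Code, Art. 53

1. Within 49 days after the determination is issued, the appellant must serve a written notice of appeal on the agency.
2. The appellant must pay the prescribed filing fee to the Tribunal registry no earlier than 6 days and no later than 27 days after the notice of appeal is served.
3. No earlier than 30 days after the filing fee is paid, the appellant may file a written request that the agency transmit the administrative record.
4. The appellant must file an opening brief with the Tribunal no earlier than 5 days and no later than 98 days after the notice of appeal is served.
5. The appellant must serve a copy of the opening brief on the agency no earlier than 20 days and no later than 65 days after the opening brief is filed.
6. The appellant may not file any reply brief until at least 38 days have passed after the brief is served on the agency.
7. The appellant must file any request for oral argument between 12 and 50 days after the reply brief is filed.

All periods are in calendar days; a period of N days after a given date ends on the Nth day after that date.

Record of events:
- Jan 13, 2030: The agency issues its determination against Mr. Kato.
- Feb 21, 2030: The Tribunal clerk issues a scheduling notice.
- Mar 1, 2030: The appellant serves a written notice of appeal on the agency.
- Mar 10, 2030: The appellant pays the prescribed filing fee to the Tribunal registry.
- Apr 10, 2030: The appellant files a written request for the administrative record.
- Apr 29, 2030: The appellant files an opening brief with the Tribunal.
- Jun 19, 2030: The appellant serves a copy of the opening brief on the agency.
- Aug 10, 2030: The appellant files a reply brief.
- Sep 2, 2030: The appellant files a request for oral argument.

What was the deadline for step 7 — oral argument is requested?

Step 7 runs from Aug 10, 2030, when the reply brief is filed. The window is 12–50 days after Aug 10, 2030; it closes on Sep 29, 2030.

Sep 29, 2030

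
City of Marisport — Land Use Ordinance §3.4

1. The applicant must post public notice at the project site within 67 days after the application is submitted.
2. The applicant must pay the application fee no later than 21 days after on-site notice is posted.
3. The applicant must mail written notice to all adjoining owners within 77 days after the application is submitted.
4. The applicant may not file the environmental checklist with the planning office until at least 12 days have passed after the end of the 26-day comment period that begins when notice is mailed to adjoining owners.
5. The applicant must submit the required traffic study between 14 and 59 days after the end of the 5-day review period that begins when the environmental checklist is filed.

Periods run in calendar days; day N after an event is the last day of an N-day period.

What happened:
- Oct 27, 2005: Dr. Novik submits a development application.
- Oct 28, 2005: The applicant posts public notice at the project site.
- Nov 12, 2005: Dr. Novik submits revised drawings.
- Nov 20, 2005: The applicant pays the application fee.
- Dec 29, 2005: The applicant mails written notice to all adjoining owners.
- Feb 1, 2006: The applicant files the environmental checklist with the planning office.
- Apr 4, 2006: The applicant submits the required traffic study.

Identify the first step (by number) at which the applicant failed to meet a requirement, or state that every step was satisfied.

Step 2

Step 1: 67 days after Oct 27, 2005 (when the application is submitted) is Jan 2, 2006; Oct 28, 2005 is within that limit.
Step 2: 21 days after Oct 28, 2005 (when on-site notice is posted) is Nov 18, 2005; done Nov 20, 2005 — 2 days late.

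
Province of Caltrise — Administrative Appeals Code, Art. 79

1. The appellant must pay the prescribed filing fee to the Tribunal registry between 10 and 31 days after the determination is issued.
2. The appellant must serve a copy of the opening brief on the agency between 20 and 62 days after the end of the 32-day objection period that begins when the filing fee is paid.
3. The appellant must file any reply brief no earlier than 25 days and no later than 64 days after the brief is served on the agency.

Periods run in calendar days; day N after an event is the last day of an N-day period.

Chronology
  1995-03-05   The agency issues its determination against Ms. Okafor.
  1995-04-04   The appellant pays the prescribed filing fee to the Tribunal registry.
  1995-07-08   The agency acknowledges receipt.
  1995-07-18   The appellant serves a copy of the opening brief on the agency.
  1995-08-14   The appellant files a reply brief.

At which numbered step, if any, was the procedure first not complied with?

Step 1: the window is 10–31 days after 1995-03-05 (when the determination is issued), so 1995-03-15 through 1995-04-05; done 1995-04-04, which is between those dates.
Step 2: the window is 20–62 days after 1995-05-06 (end of the 32-day objection period, which began when the filing fee is paid on 1995-04-04), so 1995-05-26 through 1995-07-07; done 1995-07-18 — 11 days after the window closed.
The procedure was therefore not followed at step 2.

Step 2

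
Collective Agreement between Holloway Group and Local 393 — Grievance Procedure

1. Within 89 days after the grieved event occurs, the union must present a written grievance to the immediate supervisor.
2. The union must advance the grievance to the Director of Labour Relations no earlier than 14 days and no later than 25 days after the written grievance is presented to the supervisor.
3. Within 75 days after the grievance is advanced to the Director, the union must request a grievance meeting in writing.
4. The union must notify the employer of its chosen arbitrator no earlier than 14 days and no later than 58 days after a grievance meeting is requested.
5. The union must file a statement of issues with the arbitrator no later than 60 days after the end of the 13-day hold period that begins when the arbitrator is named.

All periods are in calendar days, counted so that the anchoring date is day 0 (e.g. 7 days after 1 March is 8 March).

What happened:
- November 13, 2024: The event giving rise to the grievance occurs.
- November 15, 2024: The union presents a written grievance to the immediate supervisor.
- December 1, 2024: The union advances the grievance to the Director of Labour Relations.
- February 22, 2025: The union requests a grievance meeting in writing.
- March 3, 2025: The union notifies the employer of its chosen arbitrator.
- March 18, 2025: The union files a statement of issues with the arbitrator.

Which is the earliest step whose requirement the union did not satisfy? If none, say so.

Step 3

Step 1: 89 days after November 13, 2024 (when the grieved event occurs) is February 10, 2025; November 15, 2024 is within that limit.
Step 2: the window is 14–25 days after November 15, 2024 (when the written grievance is presented to the supervisor), so November 29, 2024 through December 10, 2024; December 1, 2024 falls inside that range.
Step 3: 75 days after December 1, 2024 (when the grievance is advanced to the Director) is February 14, 2025; not done until February 22, 2025, 8 days after the deadline.
No need to go further; step 3 was not satisfied.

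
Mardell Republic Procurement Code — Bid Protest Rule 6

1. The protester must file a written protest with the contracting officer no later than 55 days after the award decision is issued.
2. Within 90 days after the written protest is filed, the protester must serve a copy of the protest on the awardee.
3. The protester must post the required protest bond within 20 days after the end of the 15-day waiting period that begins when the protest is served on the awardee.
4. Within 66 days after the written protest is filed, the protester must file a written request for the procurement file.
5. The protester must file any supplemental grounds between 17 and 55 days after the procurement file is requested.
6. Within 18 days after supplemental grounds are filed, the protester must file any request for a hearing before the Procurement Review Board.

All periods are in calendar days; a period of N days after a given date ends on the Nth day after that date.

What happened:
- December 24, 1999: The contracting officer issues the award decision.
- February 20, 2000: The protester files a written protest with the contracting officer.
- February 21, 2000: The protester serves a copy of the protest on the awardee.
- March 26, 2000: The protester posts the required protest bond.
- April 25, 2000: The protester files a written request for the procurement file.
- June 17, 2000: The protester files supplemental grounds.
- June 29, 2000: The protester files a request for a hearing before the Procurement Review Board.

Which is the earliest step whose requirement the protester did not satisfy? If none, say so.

(1) due by December 24, 1999 + 55 days = February 17, 2000; done February 20, 2000 — 3 days late.

Step 1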